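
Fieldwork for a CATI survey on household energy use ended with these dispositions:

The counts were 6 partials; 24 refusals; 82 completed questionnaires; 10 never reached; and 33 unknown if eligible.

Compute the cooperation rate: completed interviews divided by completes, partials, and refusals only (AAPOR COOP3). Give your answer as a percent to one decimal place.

73.2%

Num → 82
Denom → 82 + 6 + 24 = 112
COOP3 = 82 / 112 = 0.7321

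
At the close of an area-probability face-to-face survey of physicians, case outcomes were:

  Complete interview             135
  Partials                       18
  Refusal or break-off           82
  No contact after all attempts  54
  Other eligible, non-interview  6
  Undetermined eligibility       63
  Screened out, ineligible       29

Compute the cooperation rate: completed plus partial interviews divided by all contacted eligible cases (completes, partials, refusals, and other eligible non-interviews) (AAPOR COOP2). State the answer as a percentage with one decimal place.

63.5%

Numerator → 135 + 18 = 153
Denominator → 135 + 18 + 82 + 6 = 241
COOP2 = 153 / 241 = 0.6349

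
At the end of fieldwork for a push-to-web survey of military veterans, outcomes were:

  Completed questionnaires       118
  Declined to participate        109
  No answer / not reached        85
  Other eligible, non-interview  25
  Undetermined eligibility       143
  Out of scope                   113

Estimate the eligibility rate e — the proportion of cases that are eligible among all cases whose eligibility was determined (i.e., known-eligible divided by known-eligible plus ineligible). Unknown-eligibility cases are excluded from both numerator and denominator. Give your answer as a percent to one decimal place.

Known eligible → 118 + 109 + 85 + 25 = 337
e = 337 / (337 + 113) = 337 / 450 = 0.7489

74.9%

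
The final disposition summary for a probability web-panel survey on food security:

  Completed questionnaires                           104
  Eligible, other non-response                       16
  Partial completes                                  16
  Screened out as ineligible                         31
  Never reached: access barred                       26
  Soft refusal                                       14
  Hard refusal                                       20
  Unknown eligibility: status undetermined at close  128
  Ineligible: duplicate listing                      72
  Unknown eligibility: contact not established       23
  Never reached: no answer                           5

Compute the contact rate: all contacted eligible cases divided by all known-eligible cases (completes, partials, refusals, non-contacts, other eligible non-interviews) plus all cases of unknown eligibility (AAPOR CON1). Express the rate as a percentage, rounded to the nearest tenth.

48.3%

Refusal or break-off = 20 + 14 = 34
No contact after all attempts = 5 + 26 = 31
Eligibility not determined = 23 + 128 = 151
Screened out, ineligible = 31 + 72 = 103
Num = 104 + 16 + 34 + 16 = 170
Denominator = 104 + 16 + 34 + 31 + 16 + 151 = 352
CON1 = 170 / 352 = 0.4830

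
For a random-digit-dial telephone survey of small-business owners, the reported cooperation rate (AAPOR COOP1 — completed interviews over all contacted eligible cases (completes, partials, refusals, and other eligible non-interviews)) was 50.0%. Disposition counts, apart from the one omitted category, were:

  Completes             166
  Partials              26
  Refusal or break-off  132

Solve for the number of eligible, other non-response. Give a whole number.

COOP1 = 166 / D = 0.500
D = 166 / 0.500 = 332.0
Other denominator terms total 324
eligible, other non-response = 332.0 − 324 ≈ 8

8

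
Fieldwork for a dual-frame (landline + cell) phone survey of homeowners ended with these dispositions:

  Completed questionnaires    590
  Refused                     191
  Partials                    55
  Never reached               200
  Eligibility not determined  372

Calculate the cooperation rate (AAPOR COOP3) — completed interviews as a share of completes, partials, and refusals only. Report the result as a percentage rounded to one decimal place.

Num = 590
Base = 590 + 55 + 191 = 836
COOP3 = 590 / 836 = 0.7057

70.6%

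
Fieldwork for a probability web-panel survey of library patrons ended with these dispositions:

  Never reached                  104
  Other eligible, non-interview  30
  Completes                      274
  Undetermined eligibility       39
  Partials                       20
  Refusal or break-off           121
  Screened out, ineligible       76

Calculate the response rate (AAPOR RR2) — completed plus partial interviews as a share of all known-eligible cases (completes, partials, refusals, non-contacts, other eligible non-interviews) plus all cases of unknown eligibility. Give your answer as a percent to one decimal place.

Numerator: 274 + 20 = 294
Base: 274 + 20 + 121 + 104 + 30 + 39 = 588
RR2 = 294 / 588 = 0.5000

50.0%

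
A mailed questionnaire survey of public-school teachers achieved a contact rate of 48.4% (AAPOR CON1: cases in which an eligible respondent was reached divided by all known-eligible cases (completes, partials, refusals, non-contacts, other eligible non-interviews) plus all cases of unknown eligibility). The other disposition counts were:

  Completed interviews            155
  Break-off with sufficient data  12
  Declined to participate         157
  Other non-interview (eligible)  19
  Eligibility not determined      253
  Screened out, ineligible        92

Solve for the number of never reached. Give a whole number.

113

Top = 155 + 12 + 157 + 19 = 343
CON1 = 343 / D = 0.484
D = 343 / 0.484 = 708.7
Rest of base = 596
never reached = 708.7 − 596 ≈ 113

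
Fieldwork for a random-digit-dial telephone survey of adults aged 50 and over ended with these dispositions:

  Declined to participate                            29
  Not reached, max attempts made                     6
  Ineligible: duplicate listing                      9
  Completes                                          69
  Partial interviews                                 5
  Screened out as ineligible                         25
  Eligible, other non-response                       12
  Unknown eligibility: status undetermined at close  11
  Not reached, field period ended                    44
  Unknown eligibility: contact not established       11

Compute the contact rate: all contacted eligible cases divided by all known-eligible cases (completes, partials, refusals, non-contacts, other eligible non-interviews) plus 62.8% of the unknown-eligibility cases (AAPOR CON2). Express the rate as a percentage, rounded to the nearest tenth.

Never reached = 44 + 6 = 50
Unknown if eligible = 11 + 11 = 22
Ineligible = 25 + 9 = 34
Numerator = 69 + 5 + 29 + 12 = 115
Known eligible = 69 + 5 + 29 + 50 + 12 = 165
Eligible share of unknowns = 0.6280 × 22 = 13.82
Denom = 165 + 13.82 = 178.82
CON2 = 115 / 178.82 = 0.6431

64.3%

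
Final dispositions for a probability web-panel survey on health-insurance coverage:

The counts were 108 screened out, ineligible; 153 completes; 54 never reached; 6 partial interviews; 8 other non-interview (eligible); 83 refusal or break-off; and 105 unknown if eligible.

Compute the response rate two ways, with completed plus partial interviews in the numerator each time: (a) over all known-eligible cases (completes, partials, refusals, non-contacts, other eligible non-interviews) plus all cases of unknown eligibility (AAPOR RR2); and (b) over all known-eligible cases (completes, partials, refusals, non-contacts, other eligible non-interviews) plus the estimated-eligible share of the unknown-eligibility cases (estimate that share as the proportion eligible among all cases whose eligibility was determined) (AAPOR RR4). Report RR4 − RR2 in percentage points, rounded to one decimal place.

Numerator: 153 + 6 = 159
Base: 153 + 6 + 83 + 54 + 8 + 105 = 409
RR2 = 159 / 409 = 0.3888
Eligible (known): 153 + 6 + 83 + 54 + 8 = 304
e = 304 / (304 + 108) = 304 / 412 = 0.7379
Estimated eligible among unknowns: 0.7379 × 105 = 77.48
Base: 304 + 77.48 = 381.48
RR4 = 159 / 381.48 = 0.4168
Difference = 41.68 − 38.88 = 2.80 percentage points

2.8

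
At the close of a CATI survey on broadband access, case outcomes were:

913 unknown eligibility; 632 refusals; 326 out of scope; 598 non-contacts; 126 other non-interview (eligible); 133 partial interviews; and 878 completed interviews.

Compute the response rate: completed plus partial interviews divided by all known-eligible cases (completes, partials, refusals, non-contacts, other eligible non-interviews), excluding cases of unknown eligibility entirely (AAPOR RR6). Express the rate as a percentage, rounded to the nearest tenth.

42.7%

Numerator: 878 + 133 = 1011
Base: 878 + 133 + 632 + 598 + 126 = 2367
RR6 = 1011 / 2367 = 0.4271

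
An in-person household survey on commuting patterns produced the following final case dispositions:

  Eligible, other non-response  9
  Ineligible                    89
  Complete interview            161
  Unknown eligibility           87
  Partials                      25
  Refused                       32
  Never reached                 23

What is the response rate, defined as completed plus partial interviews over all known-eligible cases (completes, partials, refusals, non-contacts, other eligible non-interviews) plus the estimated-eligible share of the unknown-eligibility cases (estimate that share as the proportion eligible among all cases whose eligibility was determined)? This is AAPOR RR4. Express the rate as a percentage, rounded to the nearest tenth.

59.2%

Top → 161 + 25 = 186
Determined eligible → 161 + 25 + 32 + 23 + 9 = 250
e = 250 / (250 + 89) = 250 / 339 = 0.7375
e × U → 0.7375 × 87 = 64.16
Base → 250 + 64.16 = 314.16
RR4 = 186 / 314.16 = 0.5921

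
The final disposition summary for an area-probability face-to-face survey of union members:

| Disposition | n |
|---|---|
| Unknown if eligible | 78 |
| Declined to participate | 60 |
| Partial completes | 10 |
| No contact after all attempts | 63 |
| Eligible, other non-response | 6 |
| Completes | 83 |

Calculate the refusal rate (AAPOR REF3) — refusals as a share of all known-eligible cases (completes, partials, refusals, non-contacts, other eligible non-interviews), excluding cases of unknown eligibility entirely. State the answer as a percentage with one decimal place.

27.0%

Num = 60
Denom = 83 + 10 + 60 + 63 + 6 = 222
REF3 = 60 / 222 = 0.2703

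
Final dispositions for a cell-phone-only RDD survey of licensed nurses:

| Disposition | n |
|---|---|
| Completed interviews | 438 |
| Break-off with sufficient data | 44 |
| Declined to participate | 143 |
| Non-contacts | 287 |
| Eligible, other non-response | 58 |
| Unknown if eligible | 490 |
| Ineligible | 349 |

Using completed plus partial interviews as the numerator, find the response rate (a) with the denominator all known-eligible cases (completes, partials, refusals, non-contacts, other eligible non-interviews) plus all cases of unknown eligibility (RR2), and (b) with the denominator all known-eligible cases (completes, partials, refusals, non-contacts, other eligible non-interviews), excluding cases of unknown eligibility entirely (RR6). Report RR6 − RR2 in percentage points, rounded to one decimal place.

Numerator = 438 + 44 = 482
Denominator = 438 + 44 + 143 + 287 + 58 + 490 = 1460
RR2 = 482 / 1460 = 0.3301
Denominator = 438 + 44 + 143 + 287 + 58 = 970
RR6 = 482 / 970 = 0.4969
Difference = 49.69 − 33.01 = 16.68 percentage points

16.7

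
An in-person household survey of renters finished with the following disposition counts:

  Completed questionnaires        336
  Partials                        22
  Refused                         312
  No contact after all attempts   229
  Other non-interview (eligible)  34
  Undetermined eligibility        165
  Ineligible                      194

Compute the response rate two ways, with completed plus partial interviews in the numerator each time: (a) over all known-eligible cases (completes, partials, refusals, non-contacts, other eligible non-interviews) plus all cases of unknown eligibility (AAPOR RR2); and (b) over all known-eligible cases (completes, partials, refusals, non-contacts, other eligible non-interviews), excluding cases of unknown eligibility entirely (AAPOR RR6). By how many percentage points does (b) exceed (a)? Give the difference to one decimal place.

5.8

Top = 336 + 22 = 358
Denominator = 336 + 22 + 312 + 229 + 34 + 165 = 1098
RR2 = 358 / 1098 = 0.3260
Denominator = 336 + 22 + 312 + 229 + 34 = 933
RR6 = 358 / 933 = 0.3837
Difference = 38.37 − 32.60 = 5.77 percentage points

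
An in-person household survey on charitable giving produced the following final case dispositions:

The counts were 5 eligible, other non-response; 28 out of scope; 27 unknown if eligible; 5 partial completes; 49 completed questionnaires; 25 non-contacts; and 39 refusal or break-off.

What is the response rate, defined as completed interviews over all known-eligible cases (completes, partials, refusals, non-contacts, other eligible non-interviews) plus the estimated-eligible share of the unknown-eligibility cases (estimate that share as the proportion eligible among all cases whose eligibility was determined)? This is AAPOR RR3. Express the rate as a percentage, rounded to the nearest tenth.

Num = 49
Determined eligible = 49 + 5 + 39 + 25 + 5 = 123
e = 123 / (123 + 28) = 123 / 151 = 0.8146
Eligible share of unknowns = 0.8146 × 27 = 21.99
Base = 123 + 21.99 = 144.99
RR3 = 49 / 144.99 = 0.3380

33.8%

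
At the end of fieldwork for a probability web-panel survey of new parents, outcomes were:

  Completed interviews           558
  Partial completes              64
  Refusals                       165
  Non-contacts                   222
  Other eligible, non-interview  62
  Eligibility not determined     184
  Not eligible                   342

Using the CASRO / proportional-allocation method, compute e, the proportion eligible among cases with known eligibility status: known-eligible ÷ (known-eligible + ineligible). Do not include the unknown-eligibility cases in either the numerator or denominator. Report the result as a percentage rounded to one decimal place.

75.8%

Determined eligible = 558 + 64 + 165 + 222 + 62 = 1071
e = 1071 / (1071 + 342) = 1071 / 1413 = 0.7580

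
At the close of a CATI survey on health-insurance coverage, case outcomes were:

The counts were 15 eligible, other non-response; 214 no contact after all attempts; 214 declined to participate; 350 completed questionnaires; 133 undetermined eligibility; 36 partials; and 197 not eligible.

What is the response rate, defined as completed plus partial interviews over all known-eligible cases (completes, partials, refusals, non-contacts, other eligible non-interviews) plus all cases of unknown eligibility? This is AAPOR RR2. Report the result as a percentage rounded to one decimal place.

Num: 350 + 36 = 386
Denominator: 350 + 36 + 214 + 214 + 15 + 133 = 962
RR2 = 386 / 962 = 0.4012

40.1%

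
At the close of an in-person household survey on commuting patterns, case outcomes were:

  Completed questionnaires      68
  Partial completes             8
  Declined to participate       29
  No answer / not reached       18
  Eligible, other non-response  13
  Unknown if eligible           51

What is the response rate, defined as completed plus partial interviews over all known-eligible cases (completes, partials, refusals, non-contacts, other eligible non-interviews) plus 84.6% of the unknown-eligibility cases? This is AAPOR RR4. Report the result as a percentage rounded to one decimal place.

Num → 68 + 8 = 76
Known eligible → 68 + 8 + 29 + 18 + 13 = 136
Estimated eligible among unknowns → 0.8460 × 51 = 43.15
Base → 136 + 43.15 = 179.15
RR4 = 76 / 179.15 = 0.4242

42.4%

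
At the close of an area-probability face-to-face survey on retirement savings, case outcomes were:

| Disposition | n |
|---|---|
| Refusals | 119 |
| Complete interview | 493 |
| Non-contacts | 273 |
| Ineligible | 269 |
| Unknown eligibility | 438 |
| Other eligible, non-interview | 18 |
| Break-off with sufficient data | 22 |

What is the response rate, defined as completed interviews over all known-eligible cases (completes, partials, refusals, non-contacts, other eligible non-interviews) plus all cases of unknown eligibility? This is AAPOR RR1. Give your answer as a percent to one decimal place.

Num = 493
Denominator = 493 + 22 + 119 + 273 + 18 + 438 = 1363
RR1 = 493 / 1363 = 0.3617

36.2%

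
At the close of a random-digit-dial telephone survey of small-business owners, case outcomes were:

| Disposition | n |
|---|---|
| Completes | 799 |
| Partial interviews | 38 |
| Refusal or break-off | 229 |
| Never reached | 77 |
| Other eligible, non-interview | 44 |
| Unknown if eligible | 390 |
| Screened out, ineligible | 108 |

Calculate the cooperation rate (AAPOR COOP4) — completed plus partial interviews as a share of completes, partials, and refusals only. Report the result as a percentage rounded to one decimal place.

78.5%

Num: 799 + 38 = 837
Denominator: 799 + 38 + 229 = 1066
COOP4 = 837 / 1066 = 0.7852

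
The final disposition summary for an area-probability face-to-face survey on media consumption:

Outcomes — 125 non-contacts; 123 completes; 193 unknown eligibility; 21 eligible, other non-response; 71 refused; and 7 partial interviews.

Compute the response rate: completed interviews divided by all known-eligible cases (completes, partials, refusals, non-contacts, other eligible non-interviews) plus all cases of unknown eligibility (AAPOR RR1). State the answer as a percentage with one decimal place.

Numerator = 123
Base = 123 + 7 + 71 + 125 + 21 + 193 = 540
RR1 = 123 / 540 = 0.2278

22.8%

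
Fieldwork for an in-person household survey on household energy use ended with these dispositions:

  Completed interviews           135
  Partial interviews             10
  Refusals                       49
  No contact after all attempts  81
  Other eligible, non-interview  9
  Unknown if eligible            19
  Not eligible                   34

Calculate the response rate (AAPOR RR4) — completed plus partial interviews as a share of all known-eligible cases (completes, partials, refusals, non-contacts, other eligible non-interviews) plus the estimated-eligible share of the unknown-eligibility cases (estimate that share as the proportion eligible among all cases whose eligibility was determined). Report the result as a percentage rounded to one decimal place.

48.2%

Numerator → 135 + 10 = 145
Determined eligible → 135 + 10 + 49 + 81 + 9 = 284
e = 284 / (284 + 34) = 284 / 318 = 0.8931
Estimated eligible among unknowns → 0.8931 × 19 = 16.97
Base → 284 + 16.97 = 300.97
RR4 = 145 / 300.97 = 0.4818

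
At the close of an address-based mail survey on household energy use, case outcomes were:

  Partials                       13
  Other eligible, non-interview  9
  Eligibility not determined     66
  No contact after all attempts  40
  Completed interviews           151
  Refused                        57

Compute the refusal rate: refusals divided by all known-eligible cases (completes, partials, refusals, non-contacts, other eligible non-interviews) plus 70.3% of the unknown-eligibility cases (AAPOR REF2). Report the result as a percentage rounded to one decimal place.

18.0%

Num → 57
Eligible (known) → 151 + 13 + 57 + 40 + 9 = 270
e × U → 0.7030 × 66 = 46.40
Base → 270 + 46.40 = 316.40
REF2 = 57 / 316.40 = 0.1802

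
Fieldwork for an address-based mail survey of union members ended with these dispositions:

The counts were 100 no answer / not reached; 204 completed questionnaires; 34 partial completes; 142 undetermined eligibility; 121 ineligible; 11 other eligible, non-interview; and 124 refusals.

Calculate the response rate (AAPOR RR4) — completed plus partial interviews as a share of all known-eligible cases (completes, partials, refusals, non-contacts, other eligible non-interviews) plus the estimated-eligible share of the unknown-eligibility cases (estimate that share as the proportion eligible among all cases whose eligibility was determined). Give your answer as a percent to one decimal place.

40.6%

Numerator: 204 + 34 = 238
Known eligible: 204 + 34 + 124 + 100 + 11 = 473
e = 473 / (473 + 121) = 473 / 594 = 0.7963
e × U: 0.7963 × 142 = 113.07
Denom: 473 + 113.07 = 586.07
RR4 = 238 / 586.07 = 0.4061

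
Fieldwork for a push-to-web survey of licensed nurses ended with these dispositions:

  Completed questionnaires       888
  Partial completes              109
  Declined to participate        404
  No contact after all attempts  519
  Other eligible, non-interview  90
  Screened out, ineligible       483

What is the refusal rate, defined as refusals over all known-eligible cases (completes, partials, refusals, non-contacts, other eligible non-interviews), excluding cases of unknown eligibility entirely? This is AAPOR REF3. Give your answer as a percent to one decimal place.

20.1%

Num → 404
Denominator → 888 + 109 + 404 + 519 + 90 = 2010
REF3 = 404 / 2010 = 0.2010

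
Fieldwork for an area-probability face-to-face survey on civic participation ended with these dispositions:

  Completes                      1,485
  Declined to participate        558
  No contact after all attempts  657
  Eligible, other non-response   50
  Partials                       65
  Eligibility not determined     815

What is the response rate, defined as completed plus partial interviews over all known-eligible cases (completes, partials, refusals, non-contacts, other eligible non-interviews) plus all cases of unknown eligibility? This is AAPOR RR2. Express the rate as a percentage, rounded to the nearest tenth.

42.7%

Top → 1485 + 65 = 1550
Denominator → 1485 + 65 + 558 + 657 + 50 + 815 = 3630
RR2 = 1550 / 3630 = 0.4270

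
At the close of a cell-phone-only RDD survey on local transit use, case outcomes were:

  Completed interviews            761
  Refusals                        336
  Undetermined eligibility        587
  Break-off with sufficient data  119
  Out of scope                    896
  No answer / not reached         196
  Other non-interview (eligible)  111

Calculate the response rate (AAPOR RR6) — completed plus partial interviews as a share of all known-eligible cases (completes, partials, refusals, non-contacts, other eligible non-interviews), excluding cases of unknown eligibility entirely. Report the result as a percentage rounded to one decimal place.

57.8%

Num = 761 + 119 = 880
Base = 761 + 119 + 336 + 196 + 111 = 1523
RR6 = 880 / 1523 = 0.5778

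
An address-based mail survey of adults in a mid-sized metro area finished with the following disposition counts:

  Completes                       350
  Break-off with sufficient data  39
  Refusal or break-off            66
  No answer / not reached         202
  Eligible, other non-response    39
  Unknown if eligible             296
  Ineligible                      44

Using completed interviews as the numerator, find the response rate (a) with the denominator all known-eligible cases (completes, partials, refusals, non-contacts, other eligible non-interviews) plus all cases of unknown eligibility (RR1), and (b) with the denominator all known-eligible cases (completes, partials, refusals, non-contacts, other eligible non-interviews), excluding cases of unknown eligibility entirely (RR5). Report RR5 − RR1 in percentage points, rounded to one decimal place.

15.0

Numerator = 350
Denom = 350 + 39 + 66 + 202 + 39 + 296 = 992
RR1 = 350 / 992 = 0.3528
Denom = 350 + 39 + 66 + 202 + 39 = 696
RR5 = 350 / 696 = 0.5029
Difference = 50.29 − 35.28 = 15.01 percentage points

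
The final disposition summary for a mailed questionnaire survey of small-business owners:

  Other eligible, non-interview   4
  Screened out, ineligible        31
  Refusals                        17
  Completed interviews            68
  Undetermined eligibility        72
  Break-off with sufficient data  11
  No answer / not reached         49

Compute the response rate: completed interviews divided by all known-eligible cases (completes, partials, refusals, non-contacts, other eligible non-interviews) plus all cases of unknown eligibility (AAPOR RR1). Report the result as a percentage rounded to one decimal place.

Top: 68
Denominator: 68 + 11 + 17 + 49 + 4 + 72 = 221
RR1 = 68 / 221 = 0.3077

30.8%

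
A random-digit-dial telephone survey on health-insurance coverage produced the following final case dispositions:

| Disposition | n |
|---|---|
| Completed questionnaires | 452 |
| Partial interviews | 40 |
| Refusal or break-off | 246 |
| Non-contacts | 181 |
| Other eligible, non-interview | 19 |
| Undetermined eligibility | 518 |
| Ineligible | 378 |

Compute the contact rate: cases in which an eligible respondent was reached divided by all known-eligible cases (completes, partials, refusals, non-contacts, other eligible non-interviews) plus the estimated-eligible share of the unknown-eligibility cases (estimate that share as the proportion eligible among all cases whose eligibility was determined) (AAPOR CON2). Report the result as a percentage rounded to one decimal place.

Num = 452 + 40 + 246 + 19 = 757
Known eligible = 452 + 40 + 246 + 181 + 19 = 938
e = 938 / (938 + 378) = 938 / 1316 = 0.7128
e × U = 0.7128 × 518 = 369.23
Base = 938 + 369.23 = 1307.23
CON2 = 757 / 1307.23 = 0.5791

57.9%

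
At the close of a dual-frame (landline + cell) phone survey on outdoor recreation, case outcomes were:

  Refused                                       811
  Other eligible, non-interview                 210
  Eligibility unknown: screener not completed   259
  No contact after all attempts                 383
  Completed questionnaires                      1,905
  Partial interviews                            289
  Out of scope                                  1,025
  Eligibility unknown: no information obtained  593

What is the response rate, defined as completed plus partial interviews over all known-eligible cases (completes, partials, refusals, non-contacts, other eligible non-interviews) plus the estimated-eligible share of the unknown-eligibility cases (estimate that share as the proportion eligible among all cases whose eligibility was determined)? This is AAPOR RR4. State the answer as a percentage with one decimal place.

Unknown eligibility = 259 + 593 = 852
Top → 1905 + 289 = 2194
Known eligible → 1905 + 289 + 811 + 383 + 210 = 3598
e = 3598 / (3598 + 1025) = 3598 / 4623 = 0.7783
e × U → 0.7783 × 852 = 663.11
Denom → 3598 + 663.11 = 4261.11
RR4 = 2194 / 4261.11 = 0.5149

51.5%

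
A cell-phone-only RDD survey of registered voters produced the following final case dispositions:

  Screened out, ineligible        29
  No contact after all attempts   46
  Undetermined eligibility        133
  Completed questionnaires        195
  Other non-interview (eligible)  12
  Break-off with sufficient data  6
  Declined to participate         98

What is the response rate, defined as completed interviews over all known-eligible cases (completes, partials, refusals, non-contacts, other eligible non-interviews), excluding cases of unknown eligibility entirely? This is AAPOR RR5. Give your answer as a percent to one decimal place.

Num → 195
Denom → 195 + 6 + 98 + 46 + 12 = 357
RR5 = 195 / 357 = 0.5462

54.6%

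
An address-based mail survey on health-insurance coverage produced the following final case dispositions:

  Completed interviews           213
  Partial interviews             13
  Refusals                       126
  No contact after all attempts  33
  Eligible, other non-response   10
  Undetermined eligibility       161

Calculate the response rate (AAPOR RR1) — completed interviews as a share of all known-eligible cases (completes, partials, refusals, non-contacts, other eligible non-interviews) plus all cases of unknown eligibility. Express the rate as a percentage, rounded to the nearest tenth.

Top → 213
Denom → 213 + 13 + 126 + 33 + 10 + 161 = 556
RR1 = 213 / 556 = 0.3831

38.3%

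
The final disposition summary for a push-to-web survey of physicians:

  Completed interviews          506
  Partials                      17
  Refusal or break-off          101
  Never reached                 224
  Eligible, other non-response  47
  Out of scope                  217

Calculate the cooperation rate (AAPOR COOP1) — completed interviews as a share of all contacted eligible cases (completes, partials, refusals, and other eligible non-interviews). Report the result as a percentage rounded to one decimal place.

75.4%

Numerator → 506
Denom → 506 + 17 + 101 + 47 = 671
COOP1 = 506 / 671 = 0.7541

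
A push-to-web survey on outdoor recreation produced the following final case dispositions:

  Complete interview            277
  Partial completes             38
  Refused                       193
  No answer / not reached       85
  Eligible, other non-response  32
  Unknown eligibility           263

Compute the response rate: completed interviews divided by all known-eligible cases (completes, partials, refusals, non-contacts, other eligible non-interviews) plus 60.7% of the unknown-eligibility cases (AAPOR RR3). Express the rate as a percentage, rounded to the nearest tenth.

35.3%

Numerator → 277
Eligible (known) → 277 + 38 + 193 + 85 + 32 = 625
e × U → 0.6070 × 263 = 159.64
Denom → 625 + 159.64 = 784.64
RR3 = 277 / 784.64 = 0.3530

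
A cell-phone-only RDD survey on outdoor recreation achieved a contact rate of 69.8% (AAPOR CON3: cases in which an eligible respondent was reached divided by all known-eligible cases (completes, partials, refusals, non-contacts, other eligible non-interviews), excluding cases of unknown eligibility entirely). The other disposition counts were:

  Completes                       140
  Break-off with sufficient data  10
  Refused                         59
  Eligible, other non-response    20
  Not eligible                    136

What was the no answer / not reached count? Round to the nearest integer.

99

Numerator: 140 + 10 + 59 + 20 = 229
CON3 = 229 / D = 0.698
D = 229 / 0.698 = 328.1
Rest of base = 229
no answer / not reached = 328.1 − 229 ≈ 99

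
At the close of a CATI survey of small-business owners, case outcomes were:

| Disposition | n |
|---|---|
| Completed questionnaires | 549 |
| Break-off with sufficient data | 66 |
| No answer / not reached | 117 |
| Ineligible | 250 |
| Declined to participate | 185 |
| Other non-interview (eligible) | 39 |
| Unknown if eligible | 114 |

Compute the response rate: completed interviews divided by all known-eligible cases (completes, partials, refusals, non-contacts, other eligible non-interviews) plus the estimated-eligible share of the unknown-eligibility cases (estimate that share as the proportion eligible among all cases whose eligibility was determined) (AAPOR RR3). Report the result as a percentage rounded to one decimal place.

Top → 549
Eligible (known) → 549 + 66 + 185 + 117 + 39 = 956
e = 956 / (956 + 250) = 956 / 1206 = 0.7927
Eligible share of unknowns → 0.7927 × 114 = 90.37
Denom → 956 + 90.37 = 1046.37
RR3 = 549 / 1046.37 = 0.5247

52.5%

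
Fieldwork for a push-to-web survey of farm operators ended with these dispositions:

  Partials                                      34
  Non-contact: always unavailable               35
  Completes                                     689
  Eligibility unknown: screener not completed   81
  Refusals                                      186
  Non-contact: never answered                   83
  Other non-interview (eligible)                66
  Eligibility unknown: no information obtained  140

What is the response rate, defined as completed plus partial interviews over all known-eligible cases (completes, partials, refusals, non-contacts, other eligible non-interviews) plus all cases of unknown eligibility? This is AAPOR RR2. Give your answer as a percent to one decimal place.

55.0%

No answer / not reached = 83 + 35 = 118
Eligibility not determined = 81 + 140 = 221
Numerator = 689 + 34 = 723
Denominator = 689 + 34 + 186 + 118 + 66 + 221 = 1314
RR2 = 723 / 1314 = 0.5502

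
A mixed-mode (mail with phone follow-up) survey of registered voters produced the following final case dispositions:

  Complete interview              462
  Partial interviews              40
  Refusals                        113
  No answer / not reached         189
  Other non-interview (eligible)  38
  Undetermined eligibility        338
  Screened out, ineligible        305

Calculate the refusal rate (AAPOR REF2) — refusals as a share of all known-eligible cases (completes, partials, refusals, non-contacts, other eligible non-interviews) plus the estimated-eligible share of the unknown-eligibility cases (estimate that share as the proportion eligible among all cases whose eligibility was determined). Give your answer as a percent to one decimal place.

Numerator: 113
Eligible (known): 462 + 40 + 113 + 189 + 38 = 842
e = 842 / (842 + 305) = 842 / 1147 = 0.7341
Eligible share of unknowns: 0.7341 × 338 = 248.13
Denom: 842 + 248.13 = 1090.13
REF2 = 113 / 1090.13 = 0.1037

10.4%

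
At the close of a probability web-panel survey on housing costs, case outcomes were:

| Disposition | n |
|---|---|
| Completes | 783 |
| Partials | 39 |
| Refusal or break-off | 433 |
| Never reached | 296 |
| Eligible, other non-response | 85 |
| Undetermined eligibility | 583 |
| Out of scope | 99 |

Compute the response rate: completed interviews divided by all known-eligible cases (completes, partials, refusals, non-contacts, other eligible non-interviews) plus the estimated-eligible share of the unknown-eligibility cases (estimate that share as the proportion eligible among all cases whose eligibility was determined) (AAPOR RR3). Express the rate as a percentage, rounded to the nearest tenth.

Numerator = 783
Eligible (known) = 783 + 39 + 433 + 296 + 85 = 1636
e = 1636 / (1636 + 99) = 1636 / 1735 = 0.9429
Estimated eligible among unknowns = 0.9429 × 583 = 549.71
Denominator = 1636 + 549.71 = 2185.71
RR3 = 783 / 2185.71 = 0.3582

35.8%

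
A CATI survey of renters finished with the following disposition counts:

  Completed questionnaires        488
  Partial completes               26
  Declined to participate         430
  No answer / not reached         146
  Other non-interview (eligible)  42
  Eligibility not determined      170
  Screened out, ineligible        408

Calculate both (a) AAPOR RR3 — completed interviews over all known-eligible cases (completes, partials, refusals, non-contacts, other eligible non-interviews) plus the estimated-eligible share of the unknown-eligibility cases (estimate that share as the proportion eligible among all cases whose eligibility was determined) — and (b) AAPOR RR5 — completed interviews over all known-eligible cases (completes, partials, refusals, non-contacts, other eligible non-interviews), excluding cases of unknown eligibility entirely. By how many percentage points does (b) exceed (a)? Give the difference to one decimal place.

4.3

Top: 488
Eligible (known): 488 + 26 + 430 + 146 + 42 = 1132
e = 1132 / (1132 + 408) = 1132 / 1540 = 0.7351
e × U: 0.7351 × 170 = 124.97
Denom: 1132 + 124.97 = 1256.97
RR3 = 488 / 1256.97 = 0.3882
Denom: 488 + 26 + 430 + 146 + 42 = 1132
RR5 = 488 / 1132 = 0.4311
Difference = 43.11 − 38.82 = 4.29 percentage points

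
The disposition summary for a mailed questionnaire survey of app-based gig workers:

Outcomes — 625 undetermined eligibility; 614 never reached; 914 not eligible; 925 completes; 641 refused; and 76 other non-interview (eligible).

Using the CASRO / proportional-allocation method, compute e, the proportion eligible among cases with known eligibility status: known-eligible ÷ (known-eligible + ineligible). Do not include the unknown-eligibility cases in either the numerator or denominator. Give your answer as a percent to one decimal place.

71.2%

Eligible (known) → 925 + 641 + 614 + 76 = 2256
e = 2256 / (2256 + 914) = 2256 / 3170 = 0.7117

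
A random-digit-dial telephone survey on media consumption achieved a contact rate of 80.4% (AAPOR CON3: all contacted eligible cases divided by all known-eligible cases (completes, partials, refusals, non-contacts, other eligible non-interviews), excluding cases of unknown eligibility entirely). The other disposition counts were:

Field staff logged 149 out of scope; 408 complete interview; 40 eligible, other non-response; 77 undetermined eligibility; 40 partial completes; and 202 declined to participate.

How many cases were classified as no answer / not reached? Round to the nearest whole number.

168

Num: 408 + 40 + 202 + 40 = 690
CON3 = 690 / D = 0.804
D = 690 / 0.804 = 858.2
Other denominator terms total 690
no answer / not reached = 858.2 − 690 ≈ 168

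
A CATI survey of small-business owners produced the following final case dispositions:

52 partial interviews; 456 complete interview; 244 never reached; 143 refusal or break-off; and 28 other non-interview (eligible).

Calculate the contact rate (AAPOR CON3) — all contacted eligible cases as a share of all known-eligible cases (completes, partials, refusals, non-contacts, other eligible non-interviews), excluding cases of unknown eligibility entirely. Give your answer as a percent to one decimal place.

Num → 456 + 52 + 143 + 28 = 679
Denominator → 456 + 52 + 143 + 244 + 28 = 923
CON3 = 679 / 923 = 0.7356

73.6%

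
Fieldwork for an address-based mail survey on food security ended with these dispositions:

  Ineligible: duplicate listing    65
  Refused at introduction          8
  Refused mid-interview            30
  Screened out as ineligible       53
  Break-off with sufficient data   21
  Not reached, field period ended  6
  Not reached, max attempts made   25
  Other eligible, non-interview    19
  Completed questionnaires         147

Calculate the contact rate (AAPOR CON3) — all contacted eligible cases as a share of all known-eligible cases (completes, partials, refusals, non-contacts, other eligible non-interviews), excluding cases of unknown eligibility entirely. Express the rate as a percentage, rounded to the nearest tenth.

Refusals = 8 + 30 = 38
Non-contacts = 6 + 25 = 31
Out of scope = 53 + 65 = 118
Num → 147 + 21 + 38 + 19 = 225
Denom → 147 + 21 + 38 + 31 + 19 = 256
CON3 = 225 / 256 = 0.8789

87.9%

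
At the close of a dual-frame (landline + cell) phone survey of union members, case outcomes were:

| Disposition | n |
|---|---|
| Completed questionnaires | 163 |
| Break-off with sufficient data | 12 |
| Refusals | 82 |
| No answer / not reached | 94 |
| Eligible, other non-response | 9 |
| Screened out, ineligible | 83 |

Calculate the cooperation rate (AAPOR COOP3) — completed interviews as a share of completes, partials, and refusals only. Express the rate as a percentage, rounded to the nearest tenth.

63.4%

Top = 163
Denominator = 163 + 12 + 82 = 257
COOP3 = 163 / 257 = 0.6342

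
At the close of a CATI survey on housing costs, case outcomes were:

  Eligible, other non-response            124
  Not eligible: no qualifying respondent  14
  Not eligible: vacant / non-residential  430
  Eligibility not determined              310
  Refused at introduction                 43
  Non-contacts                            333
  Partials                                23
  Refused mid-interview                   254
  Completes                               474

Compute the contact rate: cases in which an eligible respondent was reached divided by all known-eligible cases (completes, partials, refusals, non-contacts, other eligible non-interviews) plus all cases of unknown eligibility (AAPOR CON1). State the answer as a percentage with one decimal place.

58.8%

Declined to participate = 43 + 254 = 297
Ineligible = 14 + 430 = 444
Numerator = 474 + 23 + 297 + 124 = 918
Denom = 474 + 23 + 297 + 333 + 124 + 310 = 1561
CON1 = 918 / 1561 = 0.5881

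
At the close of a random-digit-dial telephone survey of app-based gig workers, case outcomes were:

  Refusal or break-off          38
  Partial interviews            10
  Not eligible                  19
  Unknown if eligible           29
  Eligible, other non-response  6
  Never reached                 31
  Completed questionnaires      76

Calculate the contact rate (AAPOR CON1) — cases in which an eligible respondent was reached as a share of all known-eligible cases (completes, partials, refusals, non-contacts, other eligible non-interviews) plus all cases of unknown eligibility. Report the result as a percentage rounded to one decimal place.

68.4%

Numerator: 76 + 10 + 38 + 6 = 130
Denominator: 76 + 10 + 38 + 31 + 6 + 29 = 190
CON1 = 130 / 190 = 0.6842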